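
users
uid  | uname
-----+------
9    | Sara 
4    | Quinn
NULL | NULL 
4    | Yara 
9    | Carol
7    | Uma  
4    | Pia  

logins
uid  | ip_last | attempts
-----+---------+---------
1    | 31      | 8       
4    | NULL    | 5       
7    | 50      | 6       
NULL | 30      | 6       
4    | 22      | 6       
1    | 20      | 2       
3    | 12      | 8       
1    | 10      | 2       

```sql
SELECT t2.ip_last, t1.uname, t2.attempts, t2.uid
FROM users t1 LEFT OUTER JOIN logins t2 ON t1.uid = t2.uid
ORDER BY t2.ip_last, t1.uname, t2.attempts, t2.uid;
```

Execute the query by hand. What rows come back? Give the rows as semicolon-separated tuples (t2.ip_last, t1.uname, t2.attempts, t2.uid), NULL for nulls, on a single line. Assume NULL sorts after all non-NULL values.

LEFT JOIN keeps every row from `users`; unmatched rows get NULL for `logins`'s columns.
Matching on t1.uid = t2.uid. A NULL in a compared column never satisfies the condition.
- t1 row (uid=9): no match → kept, t2 columns NULL.
- t1 row (uid=4): matches 2 t2 row(s) → 2 output row(s).
- t1 row (uid=NULL): no match → kept, t2 columns NULL.
- t1 row (uid=4): matches 2 t2 row(s) → 2 output row(s).
- t1 row (uid=9): no match → kept, t2 columns NULL.
- t1 row (uid=7): matches 1 t2 row(s) → 1 output row(s).
- t1 row (uid=4): matches 2 t2 row(s) → 2 output row(s).
After projecting and ordering:
t2.ip_last | t1.uname | t2.attempts | t2.uid
22 | Pia | 6 | 4
22 | Quinn | 6 | 4
22 | Yara | 6 | 4
50 | Uma | 6 | 7
NULL | Carol | NULL | NULL
NULL | Pia | 5 | 4
NULL | Quinn | 5 | 4
NULL | Sara | NULL | NULL
NULL | Yara | 5 | 4
NULL | NULL | NULL | NULL

(22, Pia, 6, 4); (22, Quinn, 6, 4); (22, Yara, 6, 4); (50, Uma, 6, 7); (NULL, Carol, NULL, NULL); (NULL, Pia, 5, 4); (NULL, Quinn, 5, 4); (NULL, Sara, NULL, NULL); (NULL, Yara, 5, 4); (NULL, NULL, NULL, NULL)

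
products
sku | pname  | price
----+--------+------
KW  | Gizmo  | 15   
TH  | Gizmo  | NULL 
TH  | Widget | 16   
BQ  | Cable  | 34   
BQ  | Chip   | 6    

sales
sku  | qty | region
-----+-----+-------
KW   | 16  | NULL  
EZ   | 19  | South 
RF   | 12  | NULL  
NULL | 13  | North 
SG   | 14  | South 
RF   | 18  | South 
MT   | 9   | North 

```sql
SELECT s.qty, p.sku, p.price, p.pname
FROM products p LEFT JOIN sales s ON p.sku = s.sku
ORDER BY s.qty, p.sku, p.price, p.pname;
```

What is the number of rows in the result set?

5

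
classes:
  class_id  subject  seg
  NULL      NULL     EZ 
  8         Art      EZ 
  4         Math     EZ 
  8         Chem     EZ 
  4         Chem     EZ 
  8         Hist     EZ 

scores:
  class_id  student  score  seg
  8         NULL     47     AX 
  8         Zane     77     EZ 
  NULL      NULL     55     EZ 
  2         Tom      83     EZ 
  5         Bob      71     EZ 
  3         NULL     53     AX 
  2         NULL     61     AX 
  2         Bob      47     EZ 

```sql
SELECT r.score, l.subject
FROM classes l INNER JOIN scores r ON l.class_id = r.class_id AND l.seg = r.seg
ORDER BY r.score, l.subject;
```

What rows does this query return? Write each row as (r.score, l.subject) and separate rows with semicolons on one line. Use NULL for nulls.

INNER JOIN keeps only pairs where the ON condition holds.
Matching on l.class_id = r.class_id AND l.seg = r.seg. A NULL in a compared column never satisfies the condition.
- class_id=NULL, seg=EZ: no matching r row, dropped.
- class_id=8, seg=EZ: 1 matching r row(s), so 1 row(s) emitted.
- class_id=4, seg=EZ: no matching r row, dropped.
- class_id=8, seg=EZ: 1 matching r row(s), so 1 row(s) emitted.
- class_id=4, seg=EZ: no matching r row, dropped.
- class_id=8, seg=EZ: 1 matching r row(s), so 1 row(s) emitted.
After projecting and ordering:
r.score | l.subject
77 | Art
77 | Chem
77 | Hist

(77, Art); (77, Chem); (77, Hist)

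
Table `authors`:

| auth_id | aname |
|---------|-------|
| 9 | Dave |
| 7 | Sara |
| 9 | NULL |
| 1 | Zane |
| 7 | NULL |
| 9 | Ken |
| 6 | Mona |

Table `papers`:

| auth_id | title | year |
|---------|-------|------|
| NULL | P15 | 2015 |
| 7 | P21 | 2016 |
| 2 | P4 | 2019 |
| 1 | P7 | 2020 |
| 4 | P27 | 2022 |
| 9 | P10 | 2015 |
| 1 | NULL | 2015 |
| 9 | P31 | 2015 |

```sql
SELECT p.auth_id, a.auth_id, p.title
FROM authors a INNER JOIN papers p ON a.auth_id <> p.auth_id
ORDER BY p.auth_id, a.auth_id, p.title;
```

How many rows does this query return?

39

INNER JOIN keeps only pairs where the ON condition holds.
Matching on a.auth_id <> p.auth_id. A NULL in a compared column never satisfies the condition.
- a (auth_id=9) pairs with 5 row(s) of p.
- a (auth_id=7) pairs with 6 row(s) of p.
- a (auth_id=9) pairs with 5 row(s) of p.
- a (auth_id=1) pairs with 5 row(s) of p.
- a (auth_id=7) pairs with 6 row(s) of p.
- a (auth_id=9) pairs with 5 row(s) of p.
- a (auth_id=6) pairs with 7 row(s) of p.
Total: 39 rows.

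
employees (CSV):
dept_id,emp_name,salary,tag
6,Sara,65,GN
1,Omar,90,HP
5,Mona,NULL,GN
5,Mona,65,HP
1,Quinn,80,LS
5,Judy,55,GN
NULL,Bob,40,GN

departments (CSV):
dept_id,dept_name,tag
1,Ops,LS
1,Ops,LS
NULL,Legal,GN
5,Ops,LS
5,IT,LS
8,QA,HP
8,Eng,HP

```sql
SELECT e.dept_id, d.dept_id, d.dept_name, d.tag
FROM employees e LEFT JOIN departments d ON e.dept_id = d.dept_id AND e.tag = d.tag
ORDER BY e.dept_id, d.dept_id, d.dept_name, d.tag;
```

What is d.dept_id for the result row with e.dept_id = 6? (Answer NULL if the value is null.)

NULL

LEFT JOIN keeps every row from `employees`; unmatched rows get NULL for `departments`'s columns.
Matching on e.dept_id = d.dept_id AND e.tag = d.tag. A NULL in a compared column never satisfies the condition.
- e[0] dept_id=6, tag=GN → no match; kept with NULLs on the d side.
- e[1] dept_id=1, tag=HP → no match; kept with NULLs on the d side.
- e[2] dept_id=5, tag=GN → no match; kept with NULLs on the d side.
- e[3] dept_id=5, tag=HP → no match; kept with NULLs on the d side.
- e[4] dept_id=1, tag=LS → 2 match(es) in d → 2 row(s).
- e[5] dept_id=5, tag=GN → no match; kept with NULLs on the d side.
- e[6] dept_id=NULL, tag=GN → no match; kept with NULLs on the d side.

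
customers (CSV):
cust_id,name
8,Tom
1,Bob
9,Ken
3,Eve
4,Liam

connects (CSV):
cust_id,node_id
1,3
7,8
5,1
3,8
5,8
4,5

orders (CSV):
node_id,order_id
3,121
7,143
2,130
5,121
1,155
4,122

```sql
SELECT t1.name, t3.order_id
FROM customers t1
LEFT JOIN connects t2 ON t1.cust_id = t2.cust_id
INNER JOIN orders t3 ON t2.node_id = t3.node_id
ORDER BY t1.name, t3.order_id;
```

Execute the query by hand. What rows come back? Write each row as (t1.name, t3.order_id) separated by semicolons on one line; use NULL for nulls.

Evaluate left to right. First `customers t1 LEFT JOIN connects t2` on cust_id: 5 row(s).
Then INNER JOIN `orders t3` on node_id: keep only rows whose t2.node_id appears in t3.

(Bob, 121); (Liam, 121)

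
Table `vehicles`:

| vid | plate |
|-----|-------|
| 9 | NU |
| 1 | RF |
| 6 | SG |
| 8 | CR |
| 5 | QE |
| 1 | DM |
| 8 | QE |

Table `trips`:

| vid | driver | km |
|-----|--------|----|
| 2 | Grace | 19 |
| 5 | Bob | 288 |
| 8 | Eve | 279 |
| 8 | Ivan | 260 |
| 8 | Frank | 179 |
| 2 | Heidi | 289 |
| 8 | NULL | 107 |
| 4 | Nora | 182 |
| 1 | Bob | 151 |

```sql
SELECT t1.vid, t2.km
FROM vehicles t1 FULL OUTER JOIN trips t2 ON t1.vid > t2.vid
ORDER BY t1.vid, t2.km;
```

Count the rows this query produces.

FULL OUTER JOIN keeps every row from both sides; unmatched rows get NULL for the other side's columns.
Matching on t1.vid > t2.vid.
Matched pairs: 28; unmatched t1 rows kept: 2; unmatched t2 rows kept: 0.
Total: 28 matched + 2 padded = 30 rows.

30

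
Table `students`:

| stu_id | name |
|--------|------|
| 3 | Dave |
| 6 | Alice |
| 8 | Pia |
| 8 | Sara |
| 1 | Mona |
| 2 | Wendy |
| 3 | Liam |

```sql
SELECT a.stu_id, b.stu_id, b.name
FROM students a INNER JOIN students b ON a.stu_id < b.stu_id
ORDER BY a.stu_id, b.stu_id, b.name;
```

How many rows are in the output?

INNER JOIN keeps only pairs where the ON condition holds.
Matching on a.stu_id < b.stu_id.
Matched pairs: 19.
Total: 19 rows.

19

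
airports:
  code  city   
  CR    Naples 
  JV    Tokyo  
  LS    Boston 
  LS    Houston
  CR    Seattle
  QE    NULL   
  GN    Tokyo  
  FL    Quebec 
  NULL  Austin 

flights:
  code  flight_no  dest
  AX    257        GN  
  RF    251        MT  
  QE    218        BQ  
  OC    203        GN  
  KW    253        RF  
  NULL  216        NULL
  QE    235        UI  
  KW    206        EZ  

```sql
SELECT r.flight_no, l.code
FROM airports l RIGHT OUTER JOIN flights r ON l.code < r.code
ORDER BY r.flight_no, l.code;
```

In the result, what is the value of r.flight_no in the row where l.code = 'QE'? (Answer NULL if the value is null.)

RIGHT JOIN keeps every row from `flights`; unmatched rows get NULL for `airports`'s columns.
Matching on l.code < r.code. A NULL in a compared column never satisfies the condition.
- l (code=CR) pairs with 6 row(s) of r.
- l (code=JV) pairs with 6 row(s) of r.
- l (code=LS) pairs with 4 row(s) of r.
- l (code=LS) pairs with 4 row(s) of r.
- l (code=CR) pairs with 6 row(s) of r.
- l (code=QE) pairs with 1 row(s) of r.
- l (code=GN) pairs with 6 row(s) of r.
- l (code=FL) pairs with 6 row(s) of r.
- l (code=NULL) has no partner in r.
- plus 2 unmatched r row(s), each kept with NULL l columns.

251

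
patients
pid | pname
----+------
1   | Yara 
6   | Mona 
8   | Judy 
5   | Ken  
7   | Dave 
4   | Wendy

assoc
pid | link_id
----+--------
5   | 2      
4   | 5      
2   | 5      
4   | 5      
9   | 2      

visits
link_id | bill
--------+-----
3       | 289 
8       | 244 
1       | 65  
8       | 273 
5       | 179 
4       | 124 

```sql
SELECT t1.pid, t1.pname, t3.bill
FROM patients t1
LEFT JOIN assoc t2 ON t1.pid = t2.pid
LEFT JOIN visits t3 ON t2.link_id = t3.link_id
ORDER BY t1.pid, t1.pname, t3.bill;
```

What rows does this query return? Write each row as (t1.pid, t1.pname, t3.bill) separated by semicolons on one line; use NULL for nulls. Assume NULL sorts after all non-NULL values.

(1, Yara, NULL); (4, Wendy, 179); (4, Wendy, 179); (5, Ken, NULL); (6, Mona, NULL); (7, Dave, NULL); (8, Judy, NULL)

Joins associate left-to-right: patients LEFT JOIN assoc on pid gives 7 intermediate row(s).
Then LEFT JOIN `visits t3` on link_id: each of those 7 rows is kept; rows whose t2.link_id has no match in t3 get NULL for t3's columns.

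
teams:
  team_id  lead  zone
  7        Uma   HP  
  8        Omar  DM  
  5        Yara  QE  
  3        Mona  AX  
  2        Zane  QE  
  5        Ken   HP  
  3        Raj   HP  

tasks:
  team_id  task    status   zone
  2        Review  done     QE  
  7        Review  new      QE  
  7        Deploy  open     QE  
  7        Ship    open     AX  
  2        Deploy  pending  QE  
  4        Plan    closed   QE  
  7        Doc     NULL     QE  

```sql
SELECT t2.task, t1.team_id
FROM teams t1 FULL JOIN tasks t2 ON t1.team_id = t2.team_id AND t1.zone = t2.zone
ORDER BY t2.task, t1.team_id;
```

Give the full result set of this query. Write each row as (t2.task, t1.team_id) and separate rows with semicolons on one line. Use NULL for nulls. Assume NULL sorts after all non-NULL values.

(Deploy, 2); (Deploy, NULL); (Doc, NULL); (Plan, NULL); (Review, 2); (Review, NULL); (Ship, NULL); (NULL, 3); (NULL, 3); (NULL, 5); (NULL, 5); (NULL, 7); (NULL, 8)

FULL OUTER JOIN keeps every row from both sides; unmatched rows get NULL for the other side's columns.
Matching on t1.team_id = t2.team_id AND t1.zone = t2.zone.
Matched pairs: 2; unmatched t1 rows kept: 6; unmatched t2 rows kept: 5.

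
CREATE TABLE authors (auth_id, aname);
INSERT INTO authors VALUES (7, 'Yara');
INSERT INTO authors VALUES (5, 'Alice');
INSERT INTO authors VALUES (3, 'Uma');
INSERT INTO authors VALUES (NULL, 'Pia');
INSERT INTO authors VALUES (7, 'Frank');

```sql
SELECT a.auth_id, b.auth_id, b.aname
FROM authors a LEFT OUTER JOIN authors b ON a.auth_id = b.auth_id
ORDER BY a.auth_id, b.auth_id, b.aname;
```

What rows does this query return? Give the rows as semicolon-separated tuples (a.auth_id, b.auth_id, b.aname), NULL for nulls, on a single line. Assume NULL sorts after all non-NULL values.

(3, 3, Uma); (5, 5, Alice); (7, 7, Frank); (7, 7, Frank); (7, 7, Yara); (7, 7, Yara); (NULL, NULL, NULL)

LEFT JOIN keeps every row from `authors a`; unmatched rows get NULL for `authors b`'s columns.
Matching on a.auth_id = b.auth_id. A NULL in a compared column never satisfies the condition.
- a row (auth_id=7): matches 2 b row(s) → 2 output row(s).
- a row (auth_id=5): matches 1 b row(s) → 1 output row(s).
- a row (auth_id=3): matches 1 b row(s) → 1 output row(s).
- a row (auth_id=NULL): no match → kept, b columns NULL.
- a row (auth_id=7): matches 2 b row(s) → 2 output row(s).
After projecting and ordering:
a.auth_id | b.auth_id | b.aname
3 | 3 | Uma
5 | 5 | Alice
7 | 7 | Frank
7 | 7 | Frank
7 | 7 | Yara
7 | 7 | Yara
NULL | NULL | NULL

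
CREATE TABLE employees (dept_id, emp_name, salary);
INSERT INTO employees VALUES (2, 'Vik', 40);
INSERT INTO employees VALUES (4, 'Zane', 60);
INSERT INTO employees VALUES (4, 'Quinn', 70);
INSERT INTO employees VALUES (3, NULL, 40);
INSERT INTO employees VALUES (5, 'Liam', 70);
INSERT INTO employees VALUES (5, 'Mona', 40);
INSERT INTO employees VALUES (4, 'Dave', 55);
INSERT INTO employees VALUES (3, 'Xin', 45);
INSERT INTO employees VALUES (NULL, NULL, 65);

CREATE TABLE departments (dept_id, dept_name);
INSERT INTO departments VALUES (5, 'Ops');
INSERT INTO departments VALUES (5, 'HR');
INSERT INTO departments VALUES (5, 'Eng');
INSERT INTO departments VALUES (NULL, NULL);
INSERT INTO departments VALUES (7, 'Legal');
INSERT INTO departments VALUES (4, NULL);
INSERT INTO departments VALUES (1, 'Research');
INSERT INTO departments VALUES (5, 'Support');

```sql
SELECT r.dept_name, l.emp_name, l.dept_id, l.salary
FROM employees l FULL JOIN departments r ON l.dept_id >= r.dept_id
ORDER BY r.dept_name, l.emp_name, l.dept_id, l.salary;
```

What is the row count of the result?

24

FULL OUTER JOIN keeps every row from both sides; unmatched rows get NULL for the other side's columns.
Matching on l.dept_id >= r.dept_id. A NULL in a compared column never satisfies the condition.
- l[0] dept_id=2 → 1 match(es) in r → 1 row(s).
- l[1] dept_id=4 → 2 match(es) in r → 2 row(s).
- l[2] dept_id=4 → 2 match(es) in r → 2 row(s).
- l[3] dept_id=3 → 1 match(es) in r → 1 row(s).
- l[4] dept_id=5 → 6 match(es) in r → 6 row(s).
- l[5] dept_id=5 → 6 match(es) in r → 6 row(s).
- l[6] dept_id=4 → 2 match(es) in r → 2 row(s).
- l[7] dept_id=3 → 1 match(es) in r → 1 row(s).
- l[8] dept_id=NULL → no match; kept with NULLs on the r side.
- 2 row(s) from r found no l partner → padded with NULL.
Total: 21 matched + 3 padded = 24 rows.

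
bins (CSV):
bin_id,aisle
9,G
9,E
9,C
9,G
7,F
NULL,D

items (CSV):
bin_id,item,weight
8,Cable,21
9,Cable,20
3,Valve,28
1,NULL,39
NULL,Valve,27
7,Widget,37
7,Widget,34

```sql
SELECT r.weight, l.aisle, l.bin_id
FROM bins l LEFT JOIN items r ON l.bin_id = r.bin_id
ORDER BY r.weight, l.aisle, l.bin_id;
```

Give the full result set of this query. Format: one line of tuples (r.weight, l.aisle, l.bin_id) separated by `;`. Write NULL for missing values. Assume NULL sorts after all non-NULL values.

LEFT JOIN keeps every row from `bins`; unmatched rows get NULL for `items`'s columns.
Matching on l.bin_id = r.bin_id. A NULL in a compared column never satisfies the condition.
- l (bin_id=9) pairs with 1 row(s) of r.
- l (bin_id=9) pairs with 1 row(s) of r.
- l (bin_id=9) pairs with 1 row(s) of r.
- l (bin_id=9) pairs with 1 row(s) of r.
- l (bin_id=7) pairs with 2 row(s) of r.
- l (bin_id=NULL) has no partner → padded with NULL.
After projecting and ordering:
r.weight | l.aisle | l.bin_id
20 | C | 9
20 | E | 9
20 | G | 9
20 | G | 9
34 | F | 7
37 | F | 7
NULL | D | NULL

(20, C, 9); (20, E, 9); (20, G, 9); (20, G, 9); (34, F, 7); (37, F, 7); (NULL, D, NULL)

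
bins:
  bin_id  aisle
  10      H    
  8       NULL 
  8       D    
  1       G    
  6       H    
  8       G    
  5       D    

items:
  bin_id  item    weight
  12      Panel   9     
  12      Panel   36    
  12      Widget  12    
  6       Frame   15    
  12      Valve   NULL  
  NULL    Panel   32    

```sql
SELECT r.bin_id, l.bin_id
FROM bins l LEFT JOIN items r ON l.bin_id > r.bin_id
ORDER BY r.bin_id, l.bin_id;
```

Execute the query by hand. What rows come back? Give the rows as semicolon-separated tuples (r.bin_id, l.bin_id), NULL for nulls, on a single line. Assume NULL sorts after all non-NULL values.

(6, 8); (6, 8); (6, 8); (6, 10); (NULL, 1); (NULL, 5); (NULL, 6)

LEFT JOIN keeps every row from `bins`; unmatched rows get NULL for `items`'s columns.
Matching on l.bin_id > r.bin_id. A NULL in a compared column never satisfies the condition.
- bin_id=10: 1 matching r row(s), so 1 row(s) emitted.
- bin_id=8: 1 matching r row(s), so 1 row(s) emitted.
- bin_id=8: 1 matching r row(s), so 1 row(s) emitted.
- bin_id=1: no r row matches, row kept with r columns NULL.
- bin_id=6: no r row matches, row kept with r columns NULL.
- bin_id=8: 1 matching r row(s), so 1 row(s) emitted.
- bin_id=5: no r row matches, row kept with r columns NULL.
After projecting and ordering:
r.bin_id | l.bin_id
6 | 8
6 | 8
6 | 8
6 | 10
NULL | 1
NULL | 5
NULL | 6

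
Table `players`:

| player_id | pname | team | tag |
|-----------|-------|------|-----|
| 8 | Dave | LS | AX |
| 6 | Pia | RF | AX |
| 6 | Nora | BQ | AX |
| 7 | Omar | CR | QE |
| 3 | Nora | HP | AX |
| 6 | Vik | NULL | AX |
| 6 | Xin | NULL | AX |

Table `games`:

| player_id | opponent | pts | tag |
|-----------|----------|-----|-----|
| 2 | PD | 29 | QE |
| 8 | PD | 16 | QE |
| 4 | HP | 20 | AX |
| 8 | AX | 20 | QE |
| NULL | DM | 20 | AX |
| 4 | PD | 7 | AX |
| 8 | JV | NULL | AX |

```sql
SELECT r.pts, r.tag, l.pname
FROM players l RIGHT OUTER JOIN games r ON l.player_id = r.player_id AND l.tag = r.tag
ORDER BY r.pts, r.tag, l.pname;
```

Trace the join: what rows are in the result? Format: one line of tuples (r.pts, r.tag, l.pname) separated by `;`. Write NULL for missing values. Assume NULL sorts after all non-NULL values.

(7, AX, NULL); (16, QE, NULL); (20, AX, NULL); (20, AX, NULL); (20, QE, NULL); (29, QE, NULL); (NULL, AX, Dave)

RIGHT JOIN keeps every row from `games`; unmatched rows get NULL for `players`'s columns.
Matching on l.player_id = r.player_id AND l.tag = r.tag. A NULL in a compared column never satisfies the condition.
- l row (player_id=8, tag=AX): matches 1 r row(s) → 1 output row(s).
- l row (player_id=6, tag=AX): no match.
- l row (player_id=6, tag=AX): no match.
- l row (player_id=7, tag=QE): no match.
- l row (player_id=3, tag=AX): no match.
- l row (player_id=6, tag=AX): no match.
- l row (player_id=6, tag=AX): no match.
- plus 6 unmatched r row(s), each kept with NULL l columns.
After projecting and ordering:
r.pts | r.tag | l.pname
7 | AX | NULL
16 | QE | NULL
20 | AX | NULL
20 | AX | NULL
20 | QE | NULL
29 | QE | NULL
NULL | AX | Dave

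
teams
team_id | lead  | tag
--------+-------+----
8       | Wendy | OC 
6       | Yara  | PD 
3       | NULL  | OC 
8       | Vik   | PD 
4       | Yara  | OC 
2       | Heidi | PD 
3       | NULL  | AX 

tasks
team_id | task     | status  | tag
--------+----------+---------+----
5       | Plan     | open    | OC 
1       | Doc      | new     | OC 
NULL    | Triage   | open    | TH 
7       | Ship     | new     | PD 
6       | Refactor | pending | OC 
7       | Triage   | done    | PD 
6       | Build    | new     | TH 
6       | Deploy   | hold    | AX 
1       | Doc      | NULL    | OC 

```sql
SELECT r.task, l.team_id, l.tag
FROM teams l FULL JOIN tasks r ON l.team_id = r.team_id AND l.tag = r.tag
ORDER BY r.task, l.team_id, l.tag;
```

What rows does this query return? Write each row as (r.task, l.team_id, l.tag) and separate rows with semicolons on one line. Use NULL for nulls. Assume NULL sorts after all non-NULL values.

(Build, NULL, NULL); (Deploy, NULL, NULL); (Doc, NULL, NULL); (Doc, NULL, NULL); (Plan, NULL, NULL); (Refactor, NULL, NULL); (Ship, NULL, NULL); (Triage, NULL, NULL); (Triage, NULL, NULL); (NULL, 2, PD); (NULL, 3, AX); (NULL, 3, OC); (NULL, 4, OC); (NULL, 6, PD); (NULL, 8, OC); (NULL, 8, PD)

FULL OUTER JOIN keeps every row from both sides; unmatched rows get NULL for the other side's columns.
Matching on l.team_id = r.team_id AND l.tag = r.tag. A NULL in a compared column never satisfies the condition.
- l row (team_id=8, tag=OC): no match → kept, r columns NULL.
- l row (team_id=6, tag=PD): no match → kept, r columns NULL.
- l row (team_id=3, tag=OC): no match → kept, r columns NULL.
- l row (team_id=8, tag=PD): no match → kept, r columns NULL.
- l row (team_id=4, tag=OC): no match → kept, r columns NULL.
- l row (team_id=2, tag=PD): no match → kept, r columns NULL.
- l row (team_id=3, tag=AX): no match → kept, r columns NULL.
- plus 9 unmatched r row(s), each kept with NULL l columns.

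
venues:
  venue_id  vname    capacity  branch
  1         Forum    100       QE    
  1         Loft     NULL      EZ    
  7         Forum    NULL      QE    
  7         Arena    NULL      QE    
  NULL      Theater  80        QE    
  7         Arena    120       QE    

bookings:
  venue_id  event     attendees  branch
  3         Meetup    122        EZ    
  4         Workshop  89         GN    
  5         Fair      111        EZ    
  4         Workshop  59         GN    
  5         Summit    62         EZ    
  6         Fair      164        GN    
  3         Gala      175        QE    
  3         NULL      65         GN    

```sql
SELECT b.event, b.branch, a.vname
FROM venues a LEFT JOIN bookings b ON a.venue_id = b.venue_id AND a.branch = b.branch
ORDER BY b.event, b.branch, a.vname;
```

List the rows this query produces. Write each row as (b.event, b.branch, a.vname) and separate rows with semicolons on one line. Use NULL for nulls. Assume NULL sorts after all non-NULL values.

LEFT JOIN keeps every row from `venues`; unmatched rows get NULL for `bookings`'s columns.
Matching on a.venue_id = b.venue_id AND a.branch = b.branch. A NULL in a compared column never satisfies the condition.
- a (venue_id=1, branch=QE) has no partner → padded with NULL.
- a (venue_id=1, branch=EZ) has no partner → padded with NULL.
- a (venue_id=7, branch=QE) has no partner → padded with NULL.
- a (venue_id=7, branch=QE) has no partner → padded with NULL.
- a (venue_id=NULL, branch=QE) has no partner → padded with NULL.
- a (venue_id=7, branch=QE) has no partner → padded with NULL.
After projecting and ordering:
b.event | b.branch | a.vname
NULL | NULL | Arena
NULL | NULL | Arena
NULL | NULL | Forum
NULL | NULL | Forum
NULL | NULL | Loft
NULL | NULL | Theater

(NULL, NULL, Arena); (NULL, NULL, Arena); (NULL, NULL, Forum); (NULL, NULL, Forum); (NULL, NULL, Loft); (NULL, NULL, Theater)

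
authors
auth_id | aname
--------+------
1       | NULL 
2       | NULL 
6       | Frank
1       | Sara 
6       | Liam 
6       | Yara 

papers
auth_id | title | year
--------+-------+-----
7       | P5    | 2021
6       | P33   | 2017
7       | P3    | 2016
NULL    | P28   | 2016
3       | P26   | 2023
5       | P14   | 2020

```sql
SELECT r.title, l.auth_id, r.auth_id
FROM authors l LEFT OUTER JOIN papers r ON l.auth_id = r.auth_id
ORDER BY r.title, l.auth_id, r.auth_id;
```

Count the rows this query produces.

LEFT JOIN keeps every row from `authors`; unmatched rows get NULL for `papers`'s columns.
Matching on l.auth_id = r.auth_id. A NULL in a compared column never satisfies the condition.
- l (auth_id=1) has no partner → padded with NULL.
- l (auth_id=2) has no partner → padded with NULL.
- l (auth_id=6) pairs with 1 row(s) of r.
- l (auth_id=1) has no partner → padded with NULL.
- l (auth_id=6) pairs with 1 row(s) of r.
- l (auth_id=6) pairs with 1 row(s) of r.
Total: 3 matched + 3 padded = 6 rows.

6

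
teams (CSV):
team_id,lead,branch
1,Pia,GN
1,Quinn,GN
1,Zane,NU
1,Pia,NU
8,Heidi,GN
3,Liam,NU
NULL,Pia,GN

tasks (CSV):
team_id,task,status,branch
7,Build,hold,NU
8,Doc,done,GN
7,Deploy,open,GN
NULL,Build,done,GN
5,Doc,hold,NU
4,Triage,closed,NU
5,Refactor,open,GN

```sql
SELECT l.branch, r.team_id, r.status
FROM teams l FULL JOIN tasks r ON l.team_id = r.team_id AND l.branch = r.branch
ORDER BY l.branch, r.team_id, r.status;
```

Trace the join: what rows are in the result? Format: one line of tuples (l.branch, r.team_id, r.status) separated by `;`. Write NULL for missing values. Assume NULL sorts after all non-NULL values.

(GN, 8, done); (GN, NULL, NULL); (GN, NULL, NULL); (GN, NULL, NULL); (NU, NULL, NULL); (NU, NULL, NULL); (NU, NULL, NULL); (NULL, 4, closed); (NULL, 5, hold); (NULL, 5, open); (NULL, 7, hold); (NULL, 7, open); (NULL, NULL, done)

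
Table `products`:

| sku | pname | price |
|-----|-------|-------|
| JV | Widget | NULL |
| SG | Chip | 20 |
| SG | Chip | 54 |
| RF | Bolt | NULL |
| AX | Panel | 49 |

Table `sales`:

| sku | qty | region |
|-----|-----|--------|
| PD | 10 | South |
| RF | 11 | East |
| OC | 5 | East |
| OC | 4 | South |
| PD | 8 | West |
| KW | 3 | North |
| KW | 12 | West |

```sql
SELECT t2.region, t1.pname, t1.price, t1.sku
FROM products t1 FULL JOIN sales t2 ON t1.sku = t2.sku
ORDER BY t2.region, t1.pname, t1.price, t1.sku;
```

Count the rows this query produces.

11

FULL OUTER JOIN keeps every row from both sides; unmatched rows get NULL for the other side's columns.
Matching on t1.sku = t2.sku.
Matched pairs: 1; unmatched t1 rows kept: 4; unmatched t2 rows kept: 6.
Total: 1 matched + 10 padded = 11 rows.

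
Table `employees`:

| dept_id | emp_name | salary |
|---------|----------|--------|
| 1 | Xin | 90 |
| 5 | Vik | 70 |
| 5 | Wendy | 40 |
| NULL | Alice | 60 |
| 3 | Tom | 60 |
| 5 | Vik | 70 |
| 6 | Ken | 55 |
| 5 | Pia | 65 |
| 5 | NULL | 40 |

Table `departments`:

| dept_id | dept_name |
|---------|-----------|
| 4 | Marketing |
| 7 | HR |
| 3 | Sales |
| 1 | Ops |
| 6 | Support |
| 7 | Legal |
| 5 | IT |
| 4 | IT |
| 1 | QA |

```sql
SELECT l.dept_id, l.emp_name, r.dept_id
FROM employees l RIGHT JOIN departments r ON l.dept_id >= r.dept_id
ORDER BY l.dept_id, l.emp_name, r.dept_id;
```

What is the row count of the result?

44

RIGHT JOIN keeps every row from `departments`; unmatched rows get NULL for `employees`'s columns.
Matching on l.dept_id >= r.dept_id. A NULL in a compared column never satisfies the condition.
- l row (dept_id=1): matches 2 r row(s) → 2 output row(s).
- l row (dept_id=5): matches 6 r row(s) → 6 output row(s).
- l row (dept_id=5): matches 6 r row(s) → 6 output row(s).
- l row (dept_id=NULL): no match.
- l row (dept_id=3): matches 3 r row(s) → 3 output row(s).
- l row (dept_id=5): matches 6 r row(s) → 6 output row(s).
- l row (dept_id=6): matches 7 r row(s) → 7 output row(s).
- l row (dept_id=5): matches 6 r row(s) → 6 output row(s).
- l row (dept_id=5): matches 6 r row(s) → 6 output row(s).
- plus 2 unmatched r row(s), each kept with NULL l columns.
Total: 42 matched + 2 padded = 44 rows.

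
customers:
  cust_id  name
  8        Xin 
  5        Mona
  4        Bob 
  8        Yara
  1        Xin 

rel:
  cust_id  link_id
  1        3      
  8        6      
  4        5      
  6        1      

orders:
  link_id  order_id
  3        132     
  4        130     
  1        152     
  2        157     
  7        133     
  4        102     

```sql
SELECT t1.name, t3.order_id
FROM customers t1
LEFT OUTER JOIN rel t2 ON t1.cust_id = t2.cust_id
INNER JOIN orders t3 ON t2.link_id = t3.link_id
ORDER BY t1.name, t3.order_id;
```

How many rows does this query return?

Evaluate left to right. First `customers t1 LEFT JOIN rel t2` on cust_id: 5 row(s).
Then INNER JOIN `orders t3` on link_id: keep only rows whose t2.link_id appears in t3.
Result: 1 row(s).

1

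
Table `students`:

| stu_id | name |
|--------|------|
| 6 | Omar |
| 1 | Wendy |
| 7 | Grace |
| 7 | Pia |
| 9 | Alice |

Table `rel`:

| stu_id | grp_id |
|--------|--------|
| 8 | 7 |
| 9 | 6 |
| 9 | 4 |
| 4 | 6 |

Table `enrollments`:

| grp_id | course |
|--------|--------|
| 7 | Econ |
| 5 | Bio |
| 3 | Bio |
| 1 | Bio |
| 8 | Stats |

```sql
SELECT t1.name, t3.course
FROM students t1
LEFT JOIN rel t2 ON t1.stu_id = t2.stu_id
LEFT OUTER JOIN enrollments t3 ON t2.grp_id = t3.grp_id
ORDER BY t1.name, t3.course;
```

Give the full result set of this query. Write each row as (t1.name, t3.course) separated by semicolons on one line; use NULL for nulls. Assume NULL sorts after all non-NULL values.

Step 1 — t1 LEFT JOIN t2 on stu_id → 6 row(s).
Then LEFT JOIN `enrollments t3` on grp_id: each of those 6 rows is kept; rows whose t2.grp_id has no match in t3 get NULL for t3's columns.

(Alice, NULL); (Alice, NULL); (Grace, NULL); (Omar, NULL); (Pia, NULL); (Wendy, NULL)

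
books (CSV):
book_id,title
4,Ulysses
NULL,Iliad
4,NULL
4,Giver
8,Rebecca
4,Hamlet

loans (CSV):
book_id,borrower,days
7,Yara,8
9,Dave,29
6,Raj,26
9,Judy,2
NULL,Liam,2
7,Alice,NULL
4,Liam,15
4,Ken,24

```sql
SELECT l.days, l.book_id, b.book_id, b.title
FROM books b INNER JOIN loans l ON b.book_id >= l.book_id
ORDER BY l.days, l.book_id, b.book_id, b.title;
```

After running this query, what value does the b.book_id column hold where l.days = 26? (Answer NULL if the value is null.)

INNER JOIN keeps only pairs where the ON condition holds.
Matching on b.book_id >= l.book_id. A NULL in a compared column never satisfies the condition.
Matched pairs: 13.

8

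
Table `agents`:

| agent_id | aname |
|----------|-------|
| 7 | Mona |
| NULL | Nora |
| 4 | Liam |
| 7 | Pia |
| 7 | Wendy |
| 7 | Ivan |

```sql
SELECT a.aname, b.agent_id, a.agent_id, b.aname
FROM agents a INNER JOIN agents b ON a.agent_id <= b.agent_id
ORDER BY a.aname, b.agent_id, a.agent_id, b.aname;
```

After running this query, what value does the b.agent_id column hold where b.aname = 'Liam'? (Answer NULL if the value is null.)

INNER JOIN keeps only pairs where the ON condition holds.
Matching on a.agent_id <= b.agent_id. A NULL in a compared column never satisfies the condition.
- a row (agent_id=7): matches 4 b row(s) → 4 output row(s).
- a row (agent_id=NULL): no match → dropped.
- a row (agent_id=4): matches 5 b row(s) → 5 output row(s).
- a row (agent_id=7): matches 4 b row(s) → 4 output row(s).
- a row (agent_id=7): matches 4 b row(s) → 4 output row(s).
- a row (agent_id=7): matches 4 b row(s) → 4 output row(s).

4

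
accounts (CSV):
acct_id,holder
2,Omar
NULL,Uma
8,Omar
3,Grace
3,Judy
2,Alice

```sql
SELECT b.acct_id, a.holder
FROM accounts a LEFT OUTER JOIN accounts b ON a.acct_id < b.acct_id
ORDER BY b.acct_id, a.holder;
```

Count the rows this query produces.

10

LEFT JOIN keeps every row from `accounts a`; unmatched rows get NULL for `accounts b`'s columns.
Matching on a.acct_id < b.acct_id. A NULL in a compared column never satisfies the condition.
Matched pairs: 8; unmatched a rows kept: 2.
Total: 8 matched + 2 padded = 10 rows.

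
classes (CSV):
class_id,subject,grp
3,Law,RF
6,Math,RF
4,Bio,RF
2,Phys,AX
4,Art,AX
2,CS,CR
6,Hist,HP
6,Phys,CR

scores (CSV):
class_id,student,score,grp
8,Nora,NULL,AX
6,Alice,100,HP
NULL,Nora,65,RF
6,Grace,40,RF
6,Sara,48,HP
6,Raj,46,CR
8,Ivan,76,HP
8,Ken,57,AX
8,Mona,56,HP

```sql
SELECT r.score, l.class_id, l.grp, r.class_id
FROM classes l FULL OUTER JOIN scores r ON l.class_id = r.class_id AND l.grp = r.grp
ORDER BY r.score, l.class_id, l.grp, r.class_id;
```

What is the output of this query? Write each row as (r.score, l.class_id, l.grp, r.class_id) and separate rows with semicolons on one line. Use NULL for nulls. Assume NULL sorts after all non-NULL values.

(40, 6, RF, 6); (46, 6, CR, 6); (48, 6, HP, 6); (56, NULL, NULL, 8); (57, NULL, NULL, 8); (65, NULL, NULL, NULL); (76, NULL, NULL, 8); (100, 6, HP, 6); (NULL, 2, AX, NULL); (NULL, 2, CR, NULL); (NULL, 3, RF, NULL); (NULL, 4, AX, NULL); (NULL, 4, RF, NULL); (NULL, NULL, NULL, 8)

FULL OUTER JOIN keeps every row from both sides; unmatched rows get NULL for the other side's columns.
Matching on l.class_id = r.class_id AND l.grp = r.grp. A NULL in a compared column never satisfies the condition.
Matched pairs: 4; unmatched l rows kept: 5; unmatched r rows kept: 5.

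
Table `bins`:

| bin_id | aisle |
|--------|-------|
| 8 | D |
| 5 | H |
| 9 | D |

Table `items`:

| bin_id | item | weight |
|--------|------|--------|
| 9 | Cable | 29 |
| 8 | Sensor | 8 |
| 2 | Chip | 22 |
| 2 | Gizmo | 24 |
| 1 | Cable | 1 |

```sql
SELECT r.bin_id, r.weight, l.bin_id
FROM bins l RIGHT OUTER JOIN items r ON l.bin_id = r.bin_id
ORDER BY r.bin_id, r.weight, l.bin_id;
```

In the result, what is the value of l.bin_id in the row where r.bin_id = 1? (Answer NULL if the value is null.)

NULL

RIGHT JOIN keeps every row from `items`; unmatched rows get NULL for `bins`'s columns.
Matching on l.bin_id = r.bin_id.
- bin_id=8: 1 matching r row(s), so 1 row(s) emitted.
- bin_id=5: no matching r row.
- bin_id=9: 1 matching r row(s), so 1 row(s) emitted.
- plus 3 unmatched r row(s), each kept with NULL l columns.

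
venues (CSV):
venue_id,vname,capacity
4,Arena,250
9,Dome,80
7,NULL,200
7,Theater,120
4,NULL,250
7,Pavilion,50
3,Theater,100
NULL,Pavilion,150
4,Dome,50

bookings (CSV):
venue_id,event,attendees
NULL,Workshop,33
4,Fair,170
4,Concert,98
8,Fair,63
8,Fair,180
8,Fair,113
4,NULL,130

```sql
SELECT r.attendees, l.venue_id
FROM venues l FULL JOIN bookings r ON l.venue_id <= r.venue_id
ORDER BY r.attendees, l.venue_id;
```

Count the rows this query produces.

36

FULL OUTER JOIN keeps every row from both sides; unmatched rows get NULL for the other side's columns.
Matching on l.venue_id <= r.venue_id. A NULL in a compared column never satisfies the condition.
- l (venue_id=4) pairs with 6 row(s) of r.
- l (venue_id=9) has no partner → padded with NULL.
- l (venue_id=7) pairs with 3 row(s) of r.
- l (venue_id=7) pairs with 3 row(s) of r.
- l (venue_id=4) pairs with 6 row(s) of r.
- l (venue_id=7) pairs with 3 row(s) of r.
- l (venue_id=3) pairs with 6 row(s) of r.
- l (venue_id=NULL) has no partner → padded with NULL.
- l (venue_id=4) pairs with 6 row(s) of r.
- plus 1 unmatched r row(s), each kept with NULL l columns.
Total: 33 matched + 3 padded = 36 rows.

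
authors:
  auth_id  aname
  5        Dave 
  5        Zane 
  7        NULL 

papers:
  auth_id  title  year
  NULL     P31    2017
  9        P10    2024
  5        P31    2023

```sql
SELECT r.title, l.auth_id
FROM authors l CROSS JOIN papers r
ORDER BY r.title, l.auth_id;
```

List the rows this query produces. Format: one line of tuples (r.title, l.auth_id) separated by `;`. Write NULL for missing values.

(P10, 5); (P10, 5); (P10, 7); (P31, 5); (P31, 5); (P31, 5); (P31, 5); (P31, 7); (P31, 7)

CROSS JOIN pairs every row of `authors` with every row of `papers`: 3 × 3 = 9 rows.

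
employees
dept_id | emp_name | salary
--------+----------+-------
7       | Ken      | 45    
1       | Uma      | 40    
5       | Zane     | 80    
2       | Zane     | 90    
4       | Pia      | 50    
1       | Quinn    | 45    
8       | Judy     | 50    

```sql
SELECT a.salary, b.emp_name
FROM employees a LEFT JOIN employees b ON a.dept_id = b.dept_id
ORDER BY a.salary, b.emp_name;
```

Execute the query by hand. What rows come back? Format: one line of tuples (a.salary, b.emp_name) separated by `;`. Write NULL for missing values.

(40, Quinn); (40, Uma); (45, Ken); (45, Quinn); (45, Uma); (50, Judy); (50, Pia); (80, Zane); (90, Zane)

LEFT JOIN keeps every row from `employees a`; unmatched rows get NULL for `employees b`'s columns.
Matching on a.dept_id = b.dept_id.
- a[0] dept_id=7 → 1 match(es) in b → 1 row(s).
- a[1] dept_id=1 → 2 match(es) in b → 2 row(s).
- a[2] dept_id=5 → 1 match(es) in b → 1 row(s).
- a[3] dept_id=2 → 1 match(es) in b → 1 row(s).
- a[4] dept_id=4 → 1 match(es) in b → 1 row(s).
- a[5] dept_id=1 → 2 match(es) in b → 2 row(s).
- a[6] dept_id=8 → 1 match(es) in b → 1 row(s).
After projecting and ordering:
a.salary | b.emp_name
40 | Quinn
40 | Uma
45 | Ken
45 | Quinn
45 | Uma
50 | Judy
50 | Pia
80 | Zane
90 | Zane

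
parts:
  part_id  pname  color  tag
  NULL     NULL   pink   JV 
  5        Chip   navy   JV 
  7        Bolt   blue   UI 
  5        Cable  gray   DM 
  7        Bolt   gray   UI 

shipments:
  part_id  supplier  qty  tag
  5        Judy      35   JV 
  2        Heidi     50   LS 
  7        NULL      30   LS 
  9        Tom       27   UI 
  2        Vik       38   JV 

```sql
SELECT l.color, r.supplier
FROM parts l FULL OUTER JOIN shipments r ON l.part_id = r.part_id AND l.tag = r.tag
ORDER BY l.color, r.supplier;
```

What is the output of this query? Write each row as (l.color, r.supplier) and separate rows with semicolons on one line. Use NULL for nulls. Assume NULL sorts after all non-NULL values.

(blue, NULL); (gray, NULL); (gray, NULL); (navy, Judy); (pink, NULL); (NULL, Heidi); (NULL, Tom); (NULL, Vik); (NULL, NULL)

FULL OUTER JOIN keeps every row from both sides; unmatched rows get NULL for the other side's columns.
Matching on l.part_id = r.part_id AND l.tag = r.tag. A NULL in a compared column never satisfies the condition.
- part_id=NULL, tag=JV: no r row matches, row kept with r columns NULL.
- part_id=5, tag=JV: 1 matching r row(s), so 1 row(s) emitted.
- part_id=7, tag=UI: no r row matches, row kept with r columns NULL.
- part_id=5, tag=DM: no r row matches, row kept with r columns NULL.
- part_id=7, tag=UI: no r row matches, row kept with r columns NULL.
- plus 4 unmatched r row(s), each kept with NULL l columns.
After projecting and ordering:
l.color | r.supplier
blue | NULL
gray | NULL
gray | NULL
navy | Judy
pink | NULL
NULL | Heidi
NULL | Tom
NULL | Vik
NULL | NULL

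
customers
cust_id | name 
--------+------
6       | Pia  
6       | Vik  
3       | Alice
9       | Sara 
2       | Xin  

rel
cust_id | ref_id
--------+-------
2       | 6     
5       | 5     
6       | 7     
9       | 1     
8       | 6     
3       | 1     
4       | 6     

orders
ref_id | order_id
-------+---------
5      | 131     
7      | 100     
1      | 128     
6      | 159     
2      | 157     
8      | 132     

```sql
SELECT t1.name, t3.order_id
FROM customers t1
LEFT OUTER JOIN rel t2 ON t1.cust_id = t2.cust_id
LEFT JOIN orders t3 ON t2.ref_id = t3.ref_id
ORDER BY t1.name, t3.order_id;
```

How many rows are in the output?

5

Evaluate left to right. First `customers t1 LEFT JOIN rel t2` on cust_id: 5 row(s).
Then LEFT JOIN `orders t3` on ref_id: each of those 5 rows is kept; rows whose t2.ref_id has no match in t3 get NULL for t3's columns.
Result: 5 row(s).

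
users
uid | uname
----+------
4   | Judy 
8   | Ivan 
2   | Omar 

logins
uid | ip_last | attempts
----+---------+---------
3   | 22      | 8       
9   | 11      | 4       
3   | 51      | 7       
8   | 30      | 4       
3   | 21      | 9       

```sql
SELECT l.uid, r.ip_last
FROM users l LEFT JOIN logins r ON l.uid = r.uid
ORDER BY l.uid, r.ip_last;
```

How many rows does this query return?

LEFT JOIN keeps every row from `users`; unmatched rows get NULL for `logins`'s columns.
Matching on l.uid = r.uid.
- l[0] uid=4 → no match; kept with NULLs on the r side.
- l[1] uid=8 → 1 match(es) in r → 1 row(s).
- l[2] uid=2 → no match; kept with NULLs on the r side.
Total: 1 matched + 2 padded = 3 rows.

3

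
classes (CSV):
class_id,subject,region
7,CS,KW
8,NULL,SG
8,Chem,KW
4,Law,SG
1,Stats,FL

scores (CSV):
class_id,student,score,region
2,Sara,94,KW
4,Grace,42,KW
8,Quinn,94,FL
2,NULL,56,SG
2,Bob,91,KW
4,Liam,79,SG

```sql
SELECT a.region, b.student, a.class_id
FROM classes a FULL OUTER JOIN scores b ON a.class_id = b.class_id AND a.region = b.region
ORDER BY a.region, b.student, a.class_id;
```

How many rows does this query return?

10

FULL OUTER JOIN keeps every row from both sides; unmatched rows get NULL for the other side's columns.
Matching on a.class_id = b.class_id AND a.region = b.region.
Matched pairs: 1; unmatched a rows kept: 4; unmatched b rows kept: 5.
Total: 1 matched + 9 padded = 10 rows.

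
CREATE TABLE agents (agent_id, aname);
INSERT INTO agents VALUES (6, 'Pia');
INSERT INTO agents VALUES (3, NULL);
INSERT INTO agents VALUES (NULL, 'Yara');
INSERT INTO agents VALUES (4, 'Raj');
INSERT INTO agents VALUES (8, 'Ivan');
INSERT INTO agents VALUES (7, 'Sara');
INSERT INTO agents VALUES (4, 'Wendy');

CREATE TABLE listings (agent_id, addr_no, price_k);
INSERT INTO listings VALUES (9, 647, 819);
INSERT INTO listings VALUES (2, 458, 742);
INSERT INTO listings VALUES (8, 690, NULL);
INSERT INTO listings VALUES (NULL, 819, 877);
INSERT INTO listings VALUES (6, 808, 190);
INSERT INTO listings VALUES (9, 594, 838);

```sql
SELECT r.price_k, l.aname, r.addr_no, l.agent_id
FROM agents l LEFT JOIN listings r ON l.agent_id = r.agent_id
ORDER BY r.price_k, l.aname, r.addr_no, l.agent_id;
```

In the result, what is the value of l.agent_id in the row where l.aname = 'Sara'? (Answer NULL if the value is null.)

LEFT JOIN keeps every row from `agents`; unmatched rows get NULL for `listings`'s columns.
Matching on l.agent_id = r.agent_id. A NULL in a compared column never satisfies the condition.
- l[0] agent_id=6 → 1 match(es) in r → 1 row(s).
- l[1] agent_id=3 → no match; kept with NULLs on the r side.
- l[2] agent_id=NULL → no match; kept with NULLs on the r side.
- l[3] agent_id=4 → no match; kept with NULLs on the r side.
- l[4] agent_id=8 → 1 match(es) in r → 1 row(s).
- l[5] agent_id=7 → no match; kept with NULLs on the r side.
- l[6] agent_id=4 → no match; kept with NULLs on the r side.

7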